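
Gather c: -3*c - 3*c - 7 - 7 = -6*c - 14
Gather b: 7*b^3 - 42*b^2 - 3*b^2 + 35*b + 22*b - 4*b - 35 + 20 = 7*b^3 - 45*b^2 + 53*b - 15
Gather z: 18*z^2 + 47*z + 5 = 18*z^2 + 47*z + 5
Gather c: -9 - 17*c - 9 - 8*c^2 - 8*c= -8*c^2 - 25*c - 18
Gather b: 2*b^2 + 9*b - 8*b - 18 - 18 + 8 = 2*b^2 + b - 28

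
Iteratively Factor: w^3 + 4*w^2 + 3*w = (w)*(w^2 + 4*w + 3) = w*(w + 1)*(w + 3)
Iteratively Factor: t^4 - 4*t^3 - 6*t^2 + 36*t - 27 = (t + 3)*(t^3 - 7*t^2 + 15*t - 9) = (t - 1)*(t + 3)*(t^2 - 6*t + 9) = (t - 3)*(t - 1)*(t + 3)*(t - 3)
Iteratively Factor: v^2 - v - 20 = (v - 5)*(v + 4)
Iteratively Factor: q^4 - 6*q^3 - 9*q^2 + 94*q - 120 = (q - 2)*(q^3 - 4*q^2 - 17*q + 60) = (q - 5)*(q - 2)*(q^2 + q - 12) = (q - 5)*(q - 3)*(q - 2)*(q + 4)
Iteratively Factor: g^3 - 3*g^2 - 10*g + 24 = (g - 2)*(g^2 - g - 12) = (g - 2)*(g + 3)*(g - 4)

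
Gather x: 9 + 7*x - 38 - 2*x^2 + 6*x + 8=-2*x^2 + 13*x - 21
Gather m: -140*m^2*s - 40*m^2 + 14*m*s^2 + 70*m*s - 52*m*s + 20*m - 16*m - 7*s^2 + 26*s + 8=m^2*(-140*s - 40) + m*(14*s^2 + 18*s + 4) - 7*s^2 + 26*s + 8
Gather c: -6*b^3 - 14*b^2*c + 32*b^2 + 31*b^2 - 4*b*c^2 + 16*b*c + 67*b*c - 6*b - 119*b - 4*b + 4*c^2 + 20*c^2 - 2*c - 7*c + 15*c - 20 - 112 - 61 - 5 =-6*b^3 + 63*b^2 - 129*b + c^2*(24 - 4*b) + c*(-14*b^2 + 83*b + 6) - 198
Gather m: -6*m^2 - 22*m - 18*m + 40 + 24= -6*m^2 - 40*m + 64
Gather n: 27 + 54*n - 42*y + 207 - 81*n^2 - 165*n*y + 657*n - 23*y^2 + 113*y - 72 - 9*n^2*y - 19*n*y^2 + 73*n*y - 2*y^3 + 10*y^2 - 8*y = n^2*(-9*y - 81) + n*(-19*y^2 - 92*y + 711) - 2*y^3 - 13*y^2 + 63*y + 162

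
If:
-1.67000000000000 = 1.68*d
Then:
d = -0.99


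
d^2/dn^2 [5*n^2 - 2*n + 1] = 10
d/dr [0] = 0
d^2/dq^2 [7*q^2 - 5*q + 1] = 14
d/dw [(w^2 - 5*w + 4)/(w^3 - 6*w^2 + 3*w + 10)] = (-w^4 + 10*w^3 - 39*w^2 + 68*w - 62)/(w^6 - 12*w^5 + 42*w^4 - 16*w^3 - 111*w^2 + 60*w + 100)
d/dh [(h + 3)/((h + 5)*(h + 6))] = (-h^2 - 6*h - 3)/(h^4 + 22*h^3 + 181*h^2 + 660*h + 900)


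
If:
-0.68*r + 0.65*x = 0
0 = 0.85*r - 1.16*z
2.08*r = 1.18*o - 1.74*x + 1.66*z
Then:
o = 3.10404478871079*z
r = 1.36470588235294*z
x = 1.42769230769231*z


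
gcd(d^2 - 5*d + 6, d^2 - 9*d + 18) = d - 3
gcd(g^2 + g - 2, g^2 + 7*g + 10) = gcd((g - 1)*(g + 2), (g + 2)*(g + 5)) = g + 2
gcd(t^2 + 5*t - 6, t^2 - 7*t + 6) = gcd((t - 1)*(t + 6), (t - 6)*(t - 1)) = t - 1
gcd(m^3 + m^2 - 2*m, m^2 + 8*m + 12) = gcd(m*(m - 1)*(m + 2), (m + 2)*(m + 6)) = m + 2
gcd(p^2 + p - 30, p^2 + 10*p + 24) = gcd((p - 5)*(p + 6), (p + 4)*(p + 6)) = p + 6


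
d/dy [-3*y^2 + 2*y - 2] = 2 - 6*y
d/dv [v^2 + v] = 2*v + 1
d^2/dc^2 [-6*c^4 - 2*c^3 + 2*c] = 12*c*(-6*c - 1)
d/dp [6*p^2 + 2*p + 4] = 12*p + 2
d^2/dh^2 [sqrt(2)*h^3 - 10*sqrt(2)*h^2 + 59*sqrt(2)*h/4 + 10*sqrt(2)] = sqrt(2)*(6*h - 20)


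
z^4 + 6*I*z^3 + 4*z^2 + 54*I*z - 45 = (z - 3*I)*(z + I)*(z + 3*I)*(z + 5*I)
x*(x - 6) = x^2 - 6*x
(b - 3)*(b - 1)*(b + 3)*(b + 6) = b^4 + 5*b^3 - 15*b^2 - 45*b + 54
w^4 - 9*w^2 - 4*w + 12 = (w - 3)*(w - 1)*(w + 2)^2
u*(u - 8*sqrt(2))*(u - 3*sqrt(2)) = u^3 - 11*sqrt(2)*u^2 + 48*u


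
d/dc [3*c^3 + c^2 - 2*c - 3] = 9*c^2 + 2*c - 2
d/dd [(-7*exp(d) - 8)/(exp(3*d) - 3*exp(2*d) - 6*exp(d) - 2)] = (14*exp(3*d) + 3*exp(2*d) - 48*exp(d) - 34)*exp(d)/(exp(6*d) - 6*exp(5*d) - 3*exp(4*d) + 32*exp(3*d) + 48*exp(2*d) + 24*exp(d) + 4)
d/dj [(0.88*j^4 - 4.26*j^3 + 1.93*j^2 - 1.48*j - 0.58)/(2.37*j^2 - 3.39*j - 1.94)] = (4.1712*j^5 - 19.0458*j^4 + 22.054*j^3 + 21.7581*j^2 - 4.7392*j + 0.905)/(5.6169*j^4 - 16.0686*j^3 + 2.2965*j^2 + 13.1532*j + 3.7636)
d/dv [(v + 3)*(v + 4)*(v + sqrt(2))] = 3*v^2 + 2*sqrt(2)*v + 14*v + 7*sqrt(2) + 12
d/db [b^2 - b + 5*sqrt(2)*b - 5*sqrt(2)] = 2*b - 1 + 5*sqrt(2)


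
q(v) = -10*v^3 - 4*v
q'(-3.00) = -274.00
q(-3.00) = 282.00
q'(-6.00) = -1084.00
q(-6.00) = 2184.00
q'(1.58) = -78.89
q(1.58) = -45.76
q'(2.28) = -159.95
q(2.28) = -127.64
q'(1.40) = -62.80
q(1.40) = -33.04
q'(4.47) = -603.43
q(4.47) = -911.03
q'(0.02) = -4.01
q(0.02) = -0.08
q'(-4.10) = -508.30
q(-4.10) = 705.61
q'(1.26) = -51.63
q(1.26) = -25.04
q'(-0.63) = -15.91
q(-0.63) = 5.02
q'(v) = -30*v^2 - 4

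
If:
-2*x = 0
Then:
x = 0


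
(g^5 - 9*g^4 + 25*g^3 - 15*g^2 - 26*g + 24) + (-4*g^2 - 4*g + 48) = g^5 - 9*g^4 + 25*g^3 - 19*g^2 - 30*g + 72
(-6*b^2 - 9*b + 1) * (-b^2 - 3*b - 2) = 6*b^4 + 27*b^3 + 38*b^2 + 15*b - 2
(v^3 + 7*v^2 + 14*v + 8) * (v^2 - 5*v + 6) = v^5 + 2*v^4 - 15*v^3 - 20*v^2 + 44*v + 48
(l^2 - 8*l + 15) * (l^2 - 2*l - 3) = l^4 - 10*l^3 + 28*l^2 - 6*l - 45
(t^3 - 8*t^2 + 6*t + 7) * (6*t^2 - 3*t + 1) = 6*t^5 - 51*t^4 + 61*t^3 + 16*t^2 - 15*t + 7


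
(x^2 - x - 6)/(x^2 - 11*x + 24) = (x + 2)/(x - 8)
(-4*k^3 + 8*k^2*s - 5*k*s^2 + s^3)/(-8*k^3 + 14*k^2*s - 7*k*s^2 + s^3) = (-2*k + s)/(-4*k + s)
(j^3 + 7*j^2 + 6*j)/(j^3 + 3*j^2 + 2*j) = (j + 6)/(j + 2)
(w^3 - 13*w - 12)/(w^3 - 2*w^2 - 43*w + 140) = (w^2 + 4*w + 3)/(w^2 + 2*w - 35)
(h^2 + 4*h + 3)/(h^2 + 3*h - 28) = (h^2 + 4*h + 3)/(h^2 + 3*h - 28)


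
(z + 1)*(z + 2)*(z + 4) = z^3 + 7*z^2 + 14*z + 8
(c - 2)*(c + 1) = c^2 - c - 2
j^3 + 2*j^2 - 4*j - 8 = (j - 2)*(j + 2)^2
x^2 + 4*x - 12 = (x - 2)*(x + 6)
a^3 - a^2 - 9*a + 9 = (a - 3)*(a - 1)*(a + 3)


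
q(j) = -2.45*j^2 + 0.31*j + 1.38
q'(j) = 0.31 - 4.9*j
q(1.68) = -5.01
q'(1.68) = -7.92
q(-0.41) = 0.84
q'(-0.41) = 2.32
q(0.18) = 1.36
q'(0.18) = -0.57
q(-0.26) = 1.13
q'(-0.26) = 1.58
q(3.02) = -20.03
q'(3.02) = -14.49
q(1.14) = -1.45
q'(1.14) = -5.28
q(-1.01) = -1.43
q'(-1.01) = 5.26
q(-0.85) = -0.65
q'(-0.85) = 4.48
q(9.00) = -194.28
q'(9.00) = -43.79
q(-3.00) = -21.60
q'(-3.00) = 15.01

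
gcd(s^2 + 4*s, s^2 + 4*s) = s^2 + 4*s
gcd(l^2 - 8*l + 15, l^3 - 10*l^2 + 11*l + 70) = l - 5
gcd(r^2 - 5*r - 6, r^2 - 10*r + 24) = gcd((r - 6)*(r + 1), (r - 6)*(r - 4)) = r - 6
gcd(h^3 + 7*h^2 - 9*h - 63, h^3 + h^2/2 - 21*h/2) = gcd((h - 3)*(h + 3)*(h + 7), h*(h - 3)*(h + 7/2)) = h - 3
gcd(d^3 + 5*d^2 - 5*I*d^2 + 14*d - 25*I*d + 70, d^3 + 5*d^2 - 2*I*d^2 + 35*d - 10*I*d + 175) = d^2 + d*(5 - 7*I) - 35*I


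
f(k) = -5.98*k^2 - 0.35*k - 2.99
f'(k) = -11.96*k - 0.35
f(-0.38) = -3.72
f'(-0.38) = 4.19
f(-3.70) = -83.56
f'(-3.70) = 43.90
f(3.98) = -99.11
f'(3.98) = -47.95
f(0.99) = -9.20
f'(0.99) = -12.19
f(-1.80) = -21.74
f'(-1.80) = 21.18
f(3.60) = -81.75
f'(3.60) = -43.41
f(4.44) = -122.43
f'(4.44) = -53.45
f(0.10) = -3.08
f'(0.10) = -1.55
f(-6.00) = -216.17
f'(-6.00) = 71.41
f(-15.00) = -1343.24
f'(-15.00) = 179.05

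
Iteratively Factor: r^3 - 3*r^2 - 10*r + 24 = (r - 4)*(r^2 + r - 6) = (r - 4)*(r - 2)*(r + 3)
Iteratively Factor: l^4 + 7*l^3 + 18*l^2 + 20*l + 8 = (l + 2)*(l^3 + 5*l^2 + 8*l + 4) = (l + 2)^2*(l^2 + 3*l + 2) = (l + 2)^3*(l + 1)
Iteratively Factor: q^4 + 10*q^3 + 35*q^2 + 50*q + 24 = (q + 1)*(q^3 + 9*q^2 + 26*q + 24) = (q + 1)*(q + 4)*(q^2 + 5*q + 6) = (q + 1)*(q + 3)*(q + 4)*(q + 2)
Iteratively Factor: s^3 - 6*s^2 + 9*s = (s - 3)*(s^2 - 3*s) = (s - 3)^2*(s)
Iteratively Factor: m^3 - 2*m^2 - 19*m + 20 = (m - 1)*(m^2 - m - 20) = (m - 5)*(m - 1)*(m + 4)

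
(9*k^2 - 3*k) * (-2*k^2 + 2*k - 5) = -18*k^4 + 24*k^3 - 51*k^2 + 15*k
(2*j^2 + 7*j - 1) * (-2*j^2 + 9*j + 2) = -4*j^4 + 4*j^3 + 69*j^2 + 5*j - 2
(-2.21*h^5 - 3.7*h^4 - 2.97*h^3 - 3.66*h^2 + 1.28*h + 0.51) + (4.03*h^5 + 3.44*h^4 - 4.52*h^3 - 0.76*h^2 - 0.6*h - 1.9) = 1.82*h^5 - 0.26*h^4 - 7.49*h^3 - 4.42*h^2 + 0.68*h - 1.39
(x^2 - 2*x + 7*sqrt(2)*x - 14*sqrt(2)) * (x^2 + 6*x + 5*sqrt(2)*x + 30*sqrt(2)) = x^4 + 4*x^3 + 12*sqrt(2)*x^3 + 58*x^2 + 48*sqrt(2)*x^2 - 144*sqrt(2)*x + 280*x - 840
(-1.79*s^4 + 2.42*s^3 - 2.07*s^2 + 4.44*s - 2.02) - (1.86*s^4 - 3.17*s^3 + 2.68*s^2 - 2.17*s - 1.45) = -3.65*s^4 + 5.59*s^3 - 4.75*s^2 + 6.61*s - 0.57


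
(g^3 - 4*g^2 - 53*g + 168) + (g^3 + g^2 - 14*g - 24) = 2*g^3 - 3*g^2 - 67*g + 144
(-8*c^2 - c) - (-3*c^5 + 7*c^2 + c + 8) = 3*c^5 - 15*c^2 - 2*c - 8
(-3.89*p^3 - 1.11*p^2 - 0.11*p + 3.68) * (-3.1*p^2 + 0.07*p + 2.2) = 12.059*p^5 + 3.1687*p^4 - 8.2947*p^3 - 13.8577*p^2 + 0.0156*p + 8.096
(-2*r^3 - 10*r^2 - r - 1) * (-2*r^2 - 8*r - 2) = 4*r^5 + 36*r^4 + 86*r^3 + 30*r^2 + 10*r + 2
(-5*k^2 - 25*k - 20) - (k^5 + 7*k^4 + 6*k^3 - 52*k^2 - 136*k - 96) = -k^5 - 7*k^4 - 6*k^3 + 47*k^2 + 111*k + 76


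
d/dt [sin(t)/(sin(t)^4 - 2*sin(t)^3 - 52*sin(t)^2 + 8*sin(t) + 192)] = (-3*sin(t)^4 + 4*sin(t)^3 + 52*sin(t)^2 + 192)*cos(t)/((sin(t) - 8)^2*(sin(t) - 2)^2*(sin(t) + 2)^2*(sin(t) + 6)^2)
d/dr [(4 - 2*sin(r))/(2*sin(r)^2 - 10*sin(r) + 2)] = (sin(r)^2 - 4*sin(r) + 9)*cos(r)/(sin(r)^2 - 5*sin(r) + 1)^2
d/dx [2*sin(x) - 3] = 2*cos(x)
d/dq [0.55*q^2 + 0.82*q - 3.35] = 1.1*q + 0.82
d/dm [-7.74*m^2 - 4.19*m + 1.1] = -15.48*m - 4.19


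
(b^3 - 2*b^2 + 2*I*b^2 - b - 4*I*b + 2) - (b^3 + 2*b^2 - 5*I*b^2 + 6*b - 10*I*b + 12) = -4*b^2 + 7*I*b^2 - 7*b + 6*I*b - 10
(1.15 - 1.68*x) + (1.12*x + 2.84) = 3.99 - 0.56*x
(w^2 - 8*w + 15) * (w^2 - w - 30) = w^4 - 9*w^3 - 7*w^2 + 225*w - 450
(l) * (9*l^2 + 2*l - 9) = 9*l^3 + 2*l^2 - 9*l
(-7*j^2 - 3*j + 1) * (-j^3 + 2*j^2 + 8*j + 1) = 7*j^5 - 11*j^4 - 63*j^3 - 29*j^2 + 5*j + 1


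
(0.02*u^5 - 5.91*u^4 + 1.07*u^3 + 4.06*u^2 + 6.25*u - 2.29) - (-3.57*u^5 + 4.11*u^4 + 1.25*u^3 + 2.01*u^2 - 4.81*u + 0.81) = 3.59*u^5 - 10.02*u^4 - 0.18*u^3 + 2.05*u^2 + 11.06*u - 3.1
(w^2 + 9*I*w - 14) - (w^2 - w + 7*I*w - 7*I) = w + 2*I*w - 14 + 7*I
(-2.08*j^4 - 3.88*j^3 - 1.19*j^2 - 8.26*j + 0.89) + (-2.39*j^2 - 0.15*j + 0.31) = -2.08*j^4 - 3.88*j^3 - 3.58*j^2 - 8.41*j + 1.2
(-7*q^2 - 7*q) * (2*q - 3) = -14*q^3 + 7*q^2 + 21*q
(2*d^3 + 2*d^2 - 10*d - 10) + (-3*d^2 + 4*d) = 2*d^3 - d^2 - 6*d - 10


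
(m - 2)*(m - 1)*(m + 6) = m^3 + 3*m^2 - 16*m + 12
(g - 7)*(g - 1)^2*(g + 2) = g^4 - 7*g^3 - 3*g^2 + 23*g - 14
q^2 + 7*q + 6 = (q + 1)*(q + 6)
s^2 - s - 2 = (s - 2)*(s + 1)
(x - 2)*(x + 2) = x^2 - 4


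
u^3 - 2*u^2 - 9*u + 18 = (u - 3)*(u - 2)*(u + 3)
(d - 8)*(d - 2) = d^2 - 10*d + 16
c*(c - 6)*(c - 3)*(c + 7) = c^4 - 2*c^3 - 45*c^2 + 126*c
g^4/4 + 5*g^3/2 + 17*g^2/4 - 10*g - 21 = (g/4 + 1/2)*(g - 2)*(g + 3)*(g + 7)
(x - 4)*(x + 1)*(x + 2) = x^3 - x^2 - 10*x - 8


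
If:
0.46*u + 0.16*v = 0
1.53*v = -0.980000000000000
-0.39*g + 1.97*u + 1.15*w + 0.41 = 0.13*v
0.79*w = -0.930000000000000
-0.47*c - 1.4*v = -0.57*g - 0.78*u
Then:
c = 0.97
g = -1.08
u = 0.22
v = -0.64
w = -1.18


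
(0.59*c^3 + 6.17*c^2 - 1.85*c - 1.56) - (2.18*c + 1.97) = 0.59*c^3 + 6.17*c^2 - 4.03*c - 3.53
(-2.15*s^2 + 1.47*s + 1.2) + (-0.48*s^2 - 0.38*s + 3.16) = -2.63*s^2 + 1.09*s + 4.36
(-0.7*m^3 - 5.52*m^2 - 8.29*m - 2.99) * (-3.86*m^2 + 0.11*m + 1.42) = 2.702*m^5 + 21.2302*m^4 + 30.3982*m^3 + 2.7911*m^2 - 12.1007*m - 4.2458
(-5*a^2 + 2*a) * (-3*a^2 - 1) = 15*a^4 - 6*a^3 + 5*a^2 - 2*a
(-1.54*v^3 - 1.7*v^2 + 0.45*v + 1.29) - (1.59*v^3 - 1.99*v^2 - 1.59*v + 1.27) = -3.13*v^3 + 0.29*v^2 + 2.04*v + 0.02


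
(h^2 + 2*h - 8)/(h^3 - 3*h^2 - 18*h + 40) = 1/(h - 5)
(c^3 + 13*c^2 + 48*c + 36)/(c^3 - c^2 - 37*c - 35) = (c^2 + 12*c + 36)/(c^2 - 2*c - 35)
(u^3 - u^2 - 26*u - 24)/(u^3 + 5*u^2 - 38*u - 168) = (u + 1)/(u + 7)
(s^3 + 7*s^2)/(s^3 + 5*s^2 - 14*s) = s/(s - 2)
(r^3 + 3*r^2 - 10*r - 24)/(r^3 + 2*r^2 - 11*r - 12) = (r + 2)/(r + 1)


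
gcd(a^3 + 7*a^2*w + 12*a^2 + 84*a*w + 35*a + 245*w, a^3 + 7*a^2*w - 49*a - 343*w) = a^2 + 7*a*w + 7*a + 49*w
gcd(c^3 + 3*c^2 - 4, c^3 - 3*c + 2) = c^2 + c - 2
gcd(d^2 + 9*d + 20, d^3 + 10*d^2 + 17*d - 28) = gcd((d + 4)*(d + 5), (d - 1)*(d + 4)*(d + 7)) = d + 4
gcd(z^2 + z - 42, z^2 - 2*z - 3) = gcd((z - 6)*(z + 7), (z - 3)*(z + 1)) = 1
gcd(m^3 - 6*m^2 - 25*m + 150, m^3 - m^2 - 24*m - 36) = m - 6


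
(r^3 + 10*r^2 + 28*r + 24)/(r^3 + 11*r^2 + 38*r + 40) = (r^2 + 8*r + 12)/(r^2 + 9*r + 20)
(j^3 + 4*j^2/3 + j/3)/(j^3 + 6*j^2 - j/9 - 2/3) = 3*j*(j + 1)/(3*j^2 + 17*j - 6)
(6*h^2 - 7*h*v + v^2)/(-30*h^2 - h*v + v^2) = (-h + v)/(5*h + v)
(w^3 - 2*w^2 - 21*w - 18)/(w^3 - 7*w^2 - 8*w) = (w^2 - 3*w - 18)/(w*(w - 8))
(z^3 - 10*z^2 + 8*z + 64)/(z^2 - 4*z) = z - 6 - 16/z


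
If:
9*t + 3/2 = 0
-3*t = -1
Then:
No Solution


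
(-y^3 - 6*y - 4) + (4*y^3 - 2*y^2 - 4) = 3*y^3 - 2*y^2 - 6*y - 8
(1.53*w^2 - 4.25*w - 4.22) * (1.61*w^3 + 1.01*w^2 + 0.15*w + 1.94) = 2.4633*w^5 - 5.2972*w^4 - 10.8572*w^3 - 1.9315*w^2 - 8.878*w - 8.1868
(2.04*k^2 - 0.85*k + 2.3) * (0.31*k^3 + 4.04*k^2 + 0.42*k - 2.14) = 0.6324*k^5 + 7.9781*k^4 - 1.8642*k^3 + 4.5694*k^2 + 2.785*k - 4.922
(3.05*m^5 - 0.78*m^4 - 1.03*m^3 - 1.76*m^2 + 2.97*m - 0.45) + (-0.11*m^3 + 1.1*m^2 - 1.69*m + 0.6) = 3.05*m^5 - 0.78*m^4 - 1.14*m^3 - 0.66*m^2 + 1.28*m + 0.15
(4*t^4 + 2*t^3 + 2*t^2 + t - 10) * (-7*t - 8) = -28*t^5 - 46*t^4 - 30*t^3 - 23*t^2 + 62*t + 80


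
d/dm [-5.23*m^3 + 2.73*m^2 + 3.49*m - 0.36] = -15.69*m^2 + 5.46*m + 3.49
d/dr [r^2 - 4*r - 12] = 2*r - 4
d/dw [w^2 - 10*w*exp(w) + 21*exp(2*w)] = -10*w*exp(w) + 2*w + 42*exp(2*w) - 10*exp(w)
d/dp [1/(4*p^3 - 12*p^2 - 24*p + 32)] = 3*(-p^2 + 2*p + 2)/(4*(p^3 - 3*p^2 - 6*p + 8)^2)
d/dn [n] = 1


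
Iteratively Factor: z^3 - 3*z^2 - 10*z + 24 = (z - 4)*(z^2 + z - 6) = (z - 4)*(z + 3)*(z - 2)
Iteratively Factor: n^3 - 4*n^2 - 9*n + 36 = (n - 4)*(n^2 - 9) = (n - 4)*(n - 3)*(n + 3)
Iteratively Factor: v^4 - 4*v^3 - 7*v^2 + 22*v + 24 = (v - 4)*(v^3 - 7*v - 6) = (v - 4)*(v + 1)*(v^2 - v - 6) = (v - 4)*(v + 1)*(v + 2)*(v - 3)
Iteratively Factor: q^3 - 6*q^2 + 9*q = (q)*(q^2 - 6*q + 9) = q*(q - 3)*(q - 3)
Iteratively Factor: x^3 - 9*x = (x - 3)*(x^2 + 3*x) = x*(x - 3)*(x + 3)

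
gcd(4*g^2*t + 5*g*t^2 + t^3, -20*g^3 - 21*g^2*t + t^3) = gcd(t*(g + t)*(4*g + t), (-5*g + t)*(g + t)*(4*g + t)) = 4*g^2 + 5*g*t + t^2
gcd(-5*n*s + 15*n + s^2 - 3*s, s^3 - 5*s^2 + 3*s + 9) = s - 3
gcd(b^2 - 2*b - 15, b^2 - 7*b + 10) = b - 5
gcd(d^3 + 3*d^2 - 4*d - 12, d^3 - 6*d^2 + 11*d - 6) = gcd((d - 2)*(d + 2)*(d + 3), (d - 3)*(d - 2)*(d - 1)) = d - 2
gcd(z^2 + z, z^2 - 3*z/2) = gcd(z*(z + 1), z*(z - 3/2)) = z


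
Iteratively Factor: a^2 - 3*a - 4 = (a - 4)*(a + 1)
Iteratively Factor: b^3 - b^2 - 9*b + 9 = (b + 3)*(b^2 - 4*b + 3) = (b - 1)*(b + 3)*(b - 3)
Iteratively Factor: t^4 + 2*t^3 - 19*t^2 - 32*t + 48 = (t + 4)*(t^3 - 2*t^2 - 11*t + 12) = (t + 3)*(t + 4)*(t^2 - 5*t + 4) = (t - 1)*(t + 3)*(t + 4)*(t - 4)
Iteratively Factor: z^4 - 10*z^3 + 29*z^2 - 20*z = (z - 1)*(z^3 - 9*z^2 + 20*z) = (z - 4)*(z - 1)*(z^2 - 5*z) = z*(z - 4)*(z - 1)*(z - 5)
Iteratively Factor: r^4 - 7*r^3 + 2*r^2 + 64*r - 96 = (r - 4)*(r^3 - 3*r^2 - 10*r + 24) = (r - 4)*(r + 3)*(r^2 - 6*r + 8) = (r - 4)^2*(r + 3)*(r - 2)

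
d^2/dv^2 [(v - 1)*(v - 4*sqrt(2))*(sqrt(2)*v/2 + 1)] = 3*sqrt(2)*v - 6 - sqrt(2)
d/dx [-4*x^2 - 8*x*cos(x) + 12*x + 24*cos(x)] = 8*x*sin(x) - 8*x - 24*sin(x) - 8*cos(x) + 12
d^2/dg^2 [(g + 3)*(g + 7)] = 2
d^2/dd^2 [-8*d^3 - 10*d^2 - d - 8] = -48*d - 20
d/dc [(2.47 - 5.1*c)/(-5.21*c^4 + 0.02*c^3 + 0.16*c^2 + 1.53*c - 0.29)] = (-79.713*c^4 + 51.6788*c^3 + 0.6678*c^2 - 0.7904*c - 2.3001)/(27.1441*c^8 - 0.2084*c^7 - 1.6668*c^6 - 15.9362*c^5 + 3.1086*c^4 + 0.478*c^3 + 2.2481*c^2 - 0.8874*c + 0.0841)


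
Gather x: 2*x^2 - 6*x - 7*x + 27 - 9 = 2*x^2 - 13*x + 18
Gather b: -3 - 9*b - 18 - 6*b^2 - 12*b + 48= -6*b^2 - 21*b + 27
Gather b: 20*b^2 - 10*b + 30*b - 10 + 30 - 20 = 20*b^2 + 20*b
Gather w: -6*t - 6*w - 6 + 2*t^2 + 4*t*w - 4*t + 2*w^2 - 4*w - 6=2*t^2 - 10*t + 2*w^2 + w*(4*t - 10) - 12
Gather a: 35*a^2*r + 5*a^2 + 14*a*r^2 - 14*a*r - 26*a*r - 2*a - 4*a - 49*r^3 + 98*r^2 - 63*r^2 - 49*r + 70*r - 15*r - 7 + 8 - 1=a^2*(35*r + 5) + a*(14*r^2 - 40*r - 6) - 49*r^3 + 35*r^2 + 6*r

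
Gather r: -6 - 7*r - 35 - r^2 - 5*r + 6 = -r^2 - 12*r - 35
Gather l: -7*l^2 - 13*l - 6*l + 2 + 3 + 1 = -7*l^2 - 19*l + 6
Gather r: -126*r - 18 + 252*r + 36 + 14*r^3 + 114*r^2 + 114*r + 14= 14*r^3 + 114*r^2 + 240*r + 32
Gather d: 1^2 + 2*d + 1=2*d + 2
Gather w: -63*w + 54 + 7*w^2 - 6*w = 7*w^2 - 69*w + 54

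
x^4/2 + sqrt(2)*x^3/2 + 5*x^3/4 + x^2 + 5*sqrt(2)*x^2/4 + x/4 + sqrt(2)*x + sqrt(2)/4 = (x/2 + 1/2)*(x + 1/2)*(x + 1)*(x + sqrt(2))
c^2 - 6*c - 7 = (c - 7)*(c + 1)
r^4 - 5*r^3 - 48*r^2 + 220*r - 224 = (r - 8)*(r - 2)^2*(r + 7)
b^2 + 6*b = b*(b + 6)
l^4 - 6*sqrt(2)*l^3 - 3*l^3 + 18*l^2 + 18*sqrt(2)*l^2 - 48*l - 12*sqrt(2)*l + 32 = (l - 2)*(l - 1)*(l - 4*sqrt(2))*(l - 2*sqrt(2))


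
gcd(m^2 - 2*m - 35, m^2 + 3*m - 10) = m + 5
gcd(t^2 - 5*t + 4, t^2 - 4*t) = t - 4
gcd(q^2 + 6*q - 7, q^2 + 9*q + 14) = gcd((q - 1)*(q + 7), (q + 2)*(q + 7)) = q + 7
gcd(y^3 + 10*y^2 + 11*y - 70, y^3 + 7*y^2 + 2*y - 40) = y^2 + 3*y - 10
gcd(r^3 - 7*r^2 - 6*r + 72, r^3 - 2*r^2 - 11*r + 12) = r^2 - r - 12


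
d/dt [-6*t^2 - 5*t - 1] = -12*t - 5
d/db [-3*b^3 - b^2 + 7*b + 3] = -9*b^2 - 2*b + 7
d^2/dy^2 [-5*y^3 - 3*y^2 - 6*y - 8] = -30*y - 6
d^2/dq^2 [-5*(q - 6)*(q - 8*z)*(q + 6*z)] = -30*q + 20*z + 60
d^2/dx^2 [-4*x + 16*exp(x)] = 16*exp(x)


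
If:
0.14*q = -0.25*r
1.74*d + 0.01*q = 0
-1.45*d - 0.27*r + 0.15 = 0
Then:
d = 0.01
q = -0.94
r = 0.53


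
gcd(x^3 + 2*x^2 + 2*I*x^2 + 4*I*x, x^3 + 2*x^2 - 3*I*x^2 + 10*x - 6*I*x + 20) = x^2 + x*(2 + 2*I) + 4*I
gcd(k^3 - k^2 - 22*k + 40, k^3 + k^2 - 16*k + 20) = k^2 + 3*k - 10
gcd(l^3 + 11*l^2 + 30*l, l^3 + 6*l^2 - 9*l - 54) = l + 6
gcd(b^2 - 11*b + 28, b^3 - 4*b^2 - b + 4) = b - 4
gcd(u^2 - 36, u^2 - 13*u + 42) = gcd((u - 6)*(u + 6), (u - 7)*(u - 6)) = u - 6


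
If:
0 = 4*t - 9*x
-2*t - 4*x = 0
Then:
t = 0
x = 0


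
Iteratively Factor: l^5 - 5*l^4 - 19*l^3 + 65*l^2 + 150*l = (l + 3)*(l^4 - 8*l^3 + 5*l^2 + 50*l) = l*(l + 3)*(l^3 - 8*l^2 + 5*l + 50) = l*(l - 5)*(l + 3)*(l^2 - 3*l - 10) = l*(l - 5)^2*(l + 3)*(l + 2)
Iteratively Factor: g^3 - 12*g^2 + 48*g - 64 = (g - 4)*(g^2 - 8*g + 16) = (g - 4)^2*(g - 4)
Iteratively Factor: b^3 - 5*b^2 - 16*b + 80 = (b - 4)*(b^2 - b - 20) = (b - 5)*(b - 4)*(b + 4)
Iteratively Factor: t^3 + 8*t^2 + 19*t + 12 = (t + 3)*(t^2 + 5*t + 4) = (t + 3)*(t + 4)*(t + 1)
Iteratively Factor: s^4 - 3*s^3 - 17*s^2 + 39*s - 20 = (s + 4)*(s^3 - 7*s^2 + 11*s - 5) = (s - 5)*(s + 4)*(s^2 - 2*s + 1) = (s - 5)*(s - 1)*(s + 4)*(s - 1)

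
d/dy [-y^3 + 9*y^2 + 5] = 3*y*(6 - y)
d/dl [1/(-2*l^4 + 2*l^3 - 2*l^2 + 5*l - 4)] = (8*l^3 - 6*l^2 + 4*l - 5)/(2*l^4 - 2*l^3 + 2*l^2 - 5*l + 4)^2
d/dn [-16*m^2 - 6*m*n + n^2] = -6*m + 2*n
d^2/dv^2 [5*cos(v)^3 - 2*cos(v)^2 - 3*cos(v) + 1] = -3*cos(v)/4 + 4*cos(2*v) - 45*cos(3*v)/4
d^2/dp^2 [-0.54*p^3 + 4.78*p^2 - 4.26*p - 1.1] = 9.56 - 3.24*p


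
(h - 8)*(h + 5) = h^2 - 3*h - 40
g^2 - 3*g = g*(g - 3)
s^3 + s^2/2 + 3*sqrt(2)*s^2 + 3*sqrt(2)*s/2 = s*(s + 1/2)*(s + 3*sqrt(2))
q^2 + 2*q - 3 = (q - 1)*(q + 3)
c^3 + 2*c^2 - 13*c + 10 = (c - 2)*(c - 1)*(c + 5)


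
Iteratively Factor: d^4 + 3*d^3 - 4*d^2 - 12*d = (d - 2)*(d^3 + 5*d^2 + 6*d) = (d - 2)*(d + 2)*(d^2 + 3*d) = d*(d - 2)*(d + 2)*(d + 3)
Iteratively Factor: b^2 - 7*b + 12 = (b - 3)*(b - 4)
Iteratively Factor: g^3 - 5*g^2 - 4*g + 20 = (g + 2)*(g^2 - 7*g + 10) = (g - 2)*(g + 2)*(g - 5)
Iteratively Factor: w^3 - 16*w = (w + 4)*(w^2 - 4*w) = w*(w + 4)*(w - 4)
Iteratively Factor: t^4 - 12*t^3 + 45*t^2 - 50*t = (t)*(t^3 - 12*t^2 + 45*t - 50) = t*(t - 5)*(t^2 - 7*t + 10) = t*(t - 5)^2*(t - 2)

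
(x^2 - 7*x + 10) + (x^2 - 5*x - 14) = 2*x^2 - 12*x - 4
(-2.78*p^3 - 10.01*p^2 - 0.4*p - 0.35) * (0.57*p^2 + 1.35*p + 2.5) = -1.5846*p^5 - 9.4587*p^4 - 20.6915*p^3 - 25.7645*p^2 - 1.4725*p - 0.875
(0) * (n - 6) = 0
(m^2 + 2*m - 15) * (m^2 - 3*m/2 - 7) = m^4 + m^3/2 - 25*m^2 + 17*m/2 + 105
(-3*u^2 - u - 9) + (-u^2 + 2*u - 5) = -4*u^2 + u - 14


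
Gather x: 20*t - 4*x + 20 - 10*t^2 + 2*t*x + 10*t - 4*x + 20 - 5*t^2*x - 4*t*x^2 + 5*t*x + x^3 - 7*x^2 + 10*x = -10*t^2 + 30*t + x^3 + x^2*(-4*t - 7) + x*(-5*t^2 + 7*t + 2) + 40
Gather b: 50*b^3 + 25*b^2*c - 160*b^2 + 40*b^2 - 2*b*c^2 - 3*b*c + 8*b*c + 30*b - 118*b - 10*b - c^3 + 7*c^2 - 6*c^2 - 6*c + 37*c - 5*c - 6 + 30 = 50*b^3 + b^2*(25*c - 120) + b*(-2*c^2 + 5*c - 98) - c^3 + c^2 + 26*c + 24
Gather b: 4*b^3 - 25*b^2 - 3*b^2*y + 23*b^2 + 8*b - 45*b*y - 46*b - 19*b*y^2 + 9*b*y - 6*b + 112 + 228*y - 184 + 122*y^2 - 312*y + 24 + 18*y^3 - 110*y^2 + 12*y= 4*b^3 + b^2*(-3*y - 2) + b*(-19*y^2 - 36*y - 44) + 18*y^3 + 12*y^2 - 72*y - 48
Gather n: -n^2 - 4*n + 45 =-n^2 - 4*n + 45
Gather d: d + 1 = d + 1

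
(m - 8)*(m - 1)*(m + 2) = m^3 - 7*m^2 - 10*m + 16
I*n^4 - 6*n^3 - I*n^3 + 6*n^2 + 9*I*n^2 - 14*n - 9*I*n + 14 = (n - 2*I)*(n + I)*(n + 7*I)*(I*n - I)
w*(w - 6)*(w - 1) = w^3 - 7*w^2 + 6*w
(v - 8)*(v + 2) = v^2 - 6*v - 16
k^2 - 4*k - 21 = (k - 7)*(k + 3)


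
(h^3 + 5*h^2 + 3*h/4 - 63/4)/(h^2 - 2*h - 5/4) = (-4*h^3 - 20*h^2 - 3*h + 63)/(-4*h^2 + 8*h + 5)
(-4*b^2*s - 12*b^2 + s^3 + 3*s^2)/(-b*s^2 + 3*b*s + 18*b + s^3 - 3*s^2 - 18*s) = (-4*b^2 + s^2)/(-b*s + 6*b + s^2 - 6*s)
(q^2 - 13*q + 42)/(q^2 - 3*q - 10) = (-q^2 + 13*q - 42)/(-q^2 + 3*q + 10)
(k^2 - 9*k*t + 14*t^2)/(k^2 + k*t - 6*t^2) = (k - 7*t)/(k + 3*t)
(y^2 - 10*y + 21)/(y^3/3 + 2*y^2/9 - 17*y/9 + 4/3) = 9*(y^2 - 10*y + 21)/(3*y^3 + 2*y^2 - 17*y + 12)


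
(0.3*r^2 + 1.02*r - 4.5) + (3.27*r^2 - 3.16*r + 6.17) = 3.57*r^2 - 2.14*r + 1.67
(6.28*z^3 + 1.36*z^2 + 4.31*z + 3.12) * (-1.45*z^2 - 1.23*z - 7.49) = -9.106*z^5 - 9.6964*z^4 - 54.9595*z^3 - 20.0117*z^2 - 36.1195*z - 23.3688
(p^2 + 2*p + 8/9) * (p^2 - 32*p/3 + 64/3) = p^4 - 26*p^3/3 + 8*p^2/9 + 896*p/27 + 512/27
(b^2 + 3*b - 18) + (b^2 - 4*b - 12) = 2*b^2 - b - 30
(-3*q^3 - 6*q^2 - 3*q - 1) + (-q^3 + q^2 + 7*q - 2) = -4*q^3 - 5*q^2 + 4*q - 3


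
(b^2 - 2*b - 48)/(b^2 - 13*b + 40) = (b + 6)/(b - 5)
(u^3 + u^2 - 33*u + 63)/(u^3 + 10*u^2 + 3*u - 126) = (u - 3)/(u + 6)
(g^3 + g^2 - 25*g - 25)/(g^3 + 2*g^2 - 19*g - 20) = (g - 5)/(g - 4)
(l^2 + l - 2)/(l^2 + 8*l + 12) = (l - 1)/(l + 6)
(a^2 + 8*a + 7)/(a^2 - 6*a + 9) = (a^2 + 8*a + 7)/(a^2 - 6*a + 9)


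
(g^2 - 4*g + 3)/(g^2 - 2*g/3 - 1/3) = 3*(g - 3)/(3*g + 1)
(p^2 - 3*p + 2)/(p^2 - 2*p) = (p - 1)/p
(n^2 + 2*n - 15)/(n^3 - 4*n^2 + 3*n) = (n + 5)/(n*(n - 1))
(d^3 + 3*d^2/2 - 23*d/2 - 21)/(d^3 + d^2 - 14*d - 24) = (d - 7/2)/(d - 4)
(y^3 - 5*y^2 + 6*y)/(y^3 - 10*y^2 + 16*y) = (y - 3)/(y - 8)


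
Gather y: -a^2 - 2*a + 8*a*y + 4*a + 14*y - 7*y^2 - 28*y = -a^2 + 2*a - 7*y^2 + y*(8*a - 14)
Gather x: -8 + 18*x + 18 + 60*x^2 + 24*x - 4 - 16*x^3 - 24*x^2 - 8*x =-16*x^3 + 36*x^2 + 34*x + 6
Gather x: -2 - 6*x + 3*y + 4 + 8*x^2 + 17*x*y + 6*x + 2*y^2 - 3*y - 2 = 8*x^2 + 17*x*y + 2*y^2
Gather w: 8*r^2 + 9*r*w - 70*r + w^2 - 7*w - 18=8*r^2 - 70*r + w^2 + w*(9*r - 7) - 18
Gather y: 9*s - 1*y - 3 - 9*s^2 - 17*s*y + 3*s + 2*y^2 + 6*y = -9*s^2 + 12*s + 2*y^2 + y*(5 - 17*s) - 3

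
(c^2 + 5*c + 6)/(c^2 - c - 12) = (c + 2)/(c - 4)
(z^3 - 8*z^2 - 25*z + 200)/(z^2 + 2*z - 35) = (z^2 - 3*z - 40)/(z + 7)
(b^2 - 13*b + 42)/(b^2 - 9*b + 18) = (b - 7)/(b - 3)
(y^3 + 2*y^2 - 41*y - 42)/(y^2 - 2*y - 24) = (y^2 + 8*y + 7)/(y + 4)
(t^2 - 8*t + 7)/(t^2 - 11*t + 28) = (t - 1)/(t - 4)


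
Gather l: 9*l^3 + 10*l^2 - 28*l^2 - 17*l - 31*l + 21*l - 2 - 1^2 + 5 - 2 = 9*l^3 - 18*l^2 - 27*l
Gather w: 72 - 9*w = 72 - 9*w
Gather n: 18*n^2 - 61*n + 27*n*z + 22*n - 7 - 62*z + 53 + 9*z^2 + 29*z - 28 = 18*n^2 + n*(27*z - 39) + 9*z^2 - 33*z + 18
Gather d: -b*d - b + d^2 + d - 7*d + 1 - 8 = -b + d^2 + d*(-b - 6) - 7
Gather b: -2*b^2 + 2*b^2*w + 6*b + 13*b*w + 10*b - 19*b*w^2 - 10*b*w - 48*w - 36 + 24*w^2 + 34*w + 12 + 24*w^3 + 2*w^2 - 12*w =b^2*(2*w - 2) + b*(-19*w^2 + 3*w + 16) + 24*w^3 + 26*w^2 - 26*w - 24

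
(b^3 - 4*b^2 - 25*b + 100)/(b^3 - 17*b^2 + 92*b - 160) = (b + 5)/(b - 8)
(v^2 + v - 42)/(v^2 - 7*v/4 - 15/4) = 4*(-v^2 - v + 42)/(-4*v^2 + 7*v + 15)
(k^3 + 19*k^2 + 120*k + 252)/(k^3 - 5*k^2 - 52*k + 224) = (k^2 + 12*k + 36)/(k^2 - 12*k + 32)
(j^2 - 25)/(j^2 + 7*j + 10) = (j - 5)/(j + 2)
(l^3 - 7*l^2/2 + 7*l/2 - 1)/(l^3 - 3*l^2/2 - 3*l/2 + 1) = (l - 1)/(l + 1)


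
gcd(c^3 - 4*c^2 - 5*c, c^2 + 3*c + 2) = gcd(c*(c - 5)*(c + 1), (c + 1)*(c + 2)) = c + 1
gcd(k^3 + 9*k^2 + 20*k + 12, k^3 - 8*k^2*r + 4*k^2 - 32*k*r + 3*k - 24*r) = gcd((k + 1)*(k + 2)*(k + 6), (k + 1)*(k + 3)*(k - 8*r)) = k + 1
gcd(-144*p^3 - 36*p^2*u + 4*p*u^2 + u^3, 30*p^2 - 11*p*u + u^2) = 6*p - u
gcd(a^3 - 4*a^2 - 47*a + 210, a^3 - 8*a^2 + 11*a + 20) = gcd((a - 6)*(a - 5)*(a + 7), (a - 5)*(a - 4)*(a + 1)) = a - 5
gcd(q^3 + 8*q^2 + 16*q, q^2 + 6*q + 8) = q + 4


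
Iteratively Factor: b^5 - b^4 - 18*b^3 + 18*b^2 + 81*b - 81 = (b - 1)*(b^4 - 18*b^2 + 81) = (b - 1)*(b + 3)*(b^3 - 3*b^2 - 9*b + 27) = (b - 1)*(b + 3)^2*(b^2 - 6*b + 9) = (b - 3)*(b - 1)*(b + 3)^2*(b - 3)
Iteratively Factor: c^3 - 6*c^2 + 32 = (c - 4)*(c^2 - 2*c - 8) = (c - 4)^2*(c + 2)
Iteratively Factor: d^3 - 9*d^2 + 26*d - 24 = (d - 4)*(d^2 - 5*d + 6) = (d - 4)*(d - 3)*(d - 2)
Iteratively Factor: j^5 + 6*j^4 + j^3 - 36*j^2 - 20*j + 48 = (j + 4)*(j^4 + 2*j^3 - 7*j^2 - 8*j + 12) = (j - 2)*(j + 4)*(j^3 + 4*j^2 + j - 6) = (j - 2)*(j + 3)*(j + 4)*(j^2 + j - 2) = (j - 2)*(j - 1)*(j + 3)*(j + 4)*(j + 2)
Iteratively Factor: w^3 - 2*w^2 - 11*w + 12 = (w - 1)*(w^2 - w - 12) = (w - 1)*(w + 3)*(w - 4)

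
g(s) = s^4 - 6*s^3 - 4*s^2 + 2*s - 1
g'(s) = 4*s^3 - 18*s^2 - 8*s + 2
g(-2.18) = 60.38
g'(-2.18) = -107.54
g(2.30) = -62.58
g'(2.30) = -62.95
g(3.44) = -145.67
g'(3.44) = -75.69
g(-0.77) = -1.82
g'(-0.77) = -4.34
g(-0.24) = -1.62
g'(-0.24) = 2.83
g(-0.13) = -1.31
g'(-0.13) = 2.73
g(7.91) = 709.83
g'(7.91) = 792.15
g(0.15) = -0.81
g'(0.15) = 0.41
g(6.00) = -133.00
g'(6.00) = 170.00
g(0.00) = -1.00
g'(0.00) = 2.00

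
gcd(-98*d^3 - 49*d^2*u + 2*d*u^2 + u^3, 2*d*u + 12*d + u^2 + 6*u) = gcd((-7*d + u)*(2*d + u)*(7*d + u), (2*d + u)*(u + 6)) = 2*d + u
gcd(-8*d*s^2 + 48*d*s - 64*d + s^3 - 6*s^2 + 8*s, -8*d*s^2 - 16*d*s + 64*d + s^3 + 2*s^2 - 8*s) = -8*d*s + 16*d + s^2 - 2*s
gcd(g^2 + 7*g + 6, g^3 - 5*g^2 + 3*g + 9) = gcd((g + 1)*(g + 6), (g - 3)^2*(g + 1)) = g + 1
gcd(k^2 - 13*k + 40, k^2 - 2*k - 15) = k - 5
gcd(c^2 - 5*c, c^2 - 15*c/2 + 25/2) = c - 5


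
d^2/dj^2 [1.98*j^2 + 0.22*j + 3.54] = 3.96000000000000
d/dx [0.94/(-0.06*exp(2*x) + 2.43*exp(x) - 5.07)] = (0.1128*exp(x) - 2.2842)*exp(x)/(0.06*exp(2*x) - 2.43*exp(x) + 5.07)^2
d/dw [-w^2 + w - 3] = 1 - 2*w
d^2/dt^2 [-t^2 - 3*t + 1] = -2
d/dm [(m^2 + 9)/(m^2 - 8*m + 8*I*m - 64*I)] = 2*(m*(m^2 - 8*m + 8*I*m - 64*I) - (m^2 + 9)*(m - 4 + 4*I))/(m^2 - 8*m + 8*I*m - 64*I)^2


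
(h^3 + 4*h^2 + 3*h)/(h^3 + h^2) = (h + 3)/h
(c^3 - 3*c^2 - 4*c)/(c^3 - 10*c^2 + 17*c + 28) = c/(c - 7)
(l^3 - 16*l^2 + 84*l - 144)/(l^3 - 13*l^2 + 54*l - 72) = (l - 6)/(l - 3)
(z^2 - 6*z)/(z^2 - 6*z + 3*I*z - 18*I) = z/(z + 3*I)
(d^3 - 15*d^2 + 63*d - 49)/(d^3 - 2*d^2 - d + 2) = (d^2 - 14*d + 49)/(d^2 - d - 2)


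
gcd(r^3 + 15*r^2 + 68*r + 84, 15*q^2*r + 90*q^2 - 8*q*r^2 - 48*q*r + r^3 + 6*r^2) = r + 6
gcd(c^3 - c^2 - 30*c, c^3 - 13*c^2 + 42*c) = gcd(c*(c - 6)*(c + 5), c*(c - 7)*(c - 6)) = c^2 - 6*c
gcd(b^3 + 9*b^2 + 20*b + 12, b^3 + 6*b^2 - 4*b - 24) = b^2 + 8*b + 12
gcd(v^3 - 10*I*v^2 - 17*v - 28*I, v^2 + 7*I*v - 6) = v + I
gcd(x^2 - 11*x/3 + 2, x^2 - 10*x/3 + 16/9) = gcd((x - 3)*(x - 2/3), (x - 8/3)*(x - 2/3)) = x - 2/3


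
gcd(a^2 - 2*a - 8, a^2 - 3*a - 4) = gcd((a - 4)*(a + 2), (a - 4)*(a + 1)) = a - 4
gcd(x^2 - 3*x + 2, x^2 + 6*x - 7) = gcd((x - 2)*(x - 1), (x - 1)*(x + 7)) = x - 1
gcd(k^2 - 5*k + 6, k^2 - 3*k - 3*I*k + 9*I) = k - 3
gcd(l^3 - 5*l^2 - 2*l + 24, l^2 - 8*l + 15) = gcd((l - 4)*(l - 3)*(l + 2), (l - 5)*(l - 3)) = l - 3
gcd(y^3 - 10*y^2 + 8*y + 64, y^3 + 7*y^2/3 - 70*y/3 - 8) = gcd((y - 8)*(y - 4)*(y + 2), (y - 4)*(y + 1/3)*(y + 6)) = y - 4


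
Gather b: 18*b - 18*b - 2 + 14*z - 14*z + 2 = 0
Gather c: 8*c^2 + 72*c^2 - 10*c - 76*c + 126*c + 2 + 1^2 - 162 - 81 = 80*c^2 + 40*c - 240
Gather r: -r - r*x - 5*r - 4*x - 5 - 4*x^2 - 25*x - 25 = r*(-x - 6) - 4*x^2 - 29*x - 30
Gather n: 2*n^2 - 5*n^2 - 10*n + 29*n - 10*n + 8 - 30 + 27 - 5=-3*n^2 + 9*n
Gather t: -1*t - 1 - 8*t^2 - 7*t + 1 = -8*t^2 - 8*t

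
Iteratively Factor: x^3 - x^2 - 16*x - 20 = (x + 2)*(x^2 - 3*x - 10) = (x - 5)*(x + 2)*(x + 2)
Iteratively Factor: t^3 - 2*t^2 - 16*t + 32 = (t + 4)*(t^2 - 6*t + 8) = (t - 2)*(t + 4)*(t - 4)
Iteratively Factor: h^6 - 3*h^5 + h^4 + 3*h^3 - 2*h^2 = (h)*(h^5 - 3*h^4 + h^3 + 3*h^2 - 2*h) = h*(h - 1)*(h^4 - 2*h^3 - h^2 + 2*h) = h*(h - 2)*(h - 1)*(h^3 - h) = h*(h - 2)*(h - 1)*(h + 1)*(h^2 - h) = h^2*(h - 2)*(h - 1)*(h + 1)*(h - 1)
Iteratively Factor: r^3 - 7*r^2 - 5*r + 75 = (r + 3)*(r^2 - 10*r + 25) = (r - 5)*(r + 3)*(r - 5)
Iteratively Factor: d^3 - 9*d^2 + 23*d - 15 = (d - 1)*(d^2 - 8*d + 15) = (d - 3)*(d - 1)*(d - 5)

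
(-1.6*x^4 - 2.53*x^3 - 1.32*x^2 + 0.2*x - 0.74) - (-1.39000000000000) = -1.6*x^4 - 2.53*x^3 - 1.32*x^2 + 0.2*x + 0.65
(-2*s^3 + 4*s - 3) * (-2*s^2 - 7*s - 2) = 4*s^5 + 14*s^4 - 4*s^3 - 22*s^2 + 13*s + 6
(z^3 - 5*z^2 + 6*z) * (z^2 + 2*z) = z^5 - 3*z^4 - 4*z^3 + 12*z^2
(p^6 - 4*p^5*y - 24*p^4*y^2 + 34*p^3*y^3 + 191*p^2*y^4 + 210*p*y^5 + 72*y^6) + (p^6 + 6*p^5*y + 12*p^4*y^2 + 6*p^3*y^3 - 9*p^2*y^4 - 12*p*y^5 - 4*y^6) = 2*p^6 + 2*p^5*y - 12*p^4*y^2 + 40*p^3*y^3 + 182*p^2*y^4 + 198*p*y^5 + 68*y^6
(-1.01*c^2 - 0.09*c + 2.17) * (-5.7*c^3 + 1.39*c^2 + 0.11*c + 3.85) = 5.757*c^5 - 0.8909*c^4 - 12.6052*c^3 - 0.8821*c^2 - 0.1078*c + 8.3545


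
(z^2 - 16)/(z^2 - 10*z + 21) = (z^2 - 16)/(z^2 - 10*z + 21)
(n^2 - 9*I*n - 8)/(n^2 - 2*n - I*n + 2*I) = (n - 8*I)/(n - 2)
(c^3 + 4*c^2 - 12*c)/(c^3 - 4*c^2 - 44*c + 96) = c/(c - 8)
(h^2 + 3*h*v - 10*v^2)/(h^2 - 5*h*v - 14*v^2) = (-h^2 - 3*h*v + 10*v^2)/(-h^2 + 5*h*v + 14*v^2)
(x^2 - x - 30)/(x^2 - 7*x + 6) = (x + 5)/(x - 1)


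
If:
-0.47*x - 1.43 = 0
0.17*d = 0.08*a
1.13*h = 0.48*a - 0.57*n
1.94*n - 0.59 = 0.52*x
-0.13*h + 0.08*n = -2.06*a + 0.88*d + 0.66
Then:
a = 0.46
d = 0.22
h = 0.45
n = -0.51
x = -3.04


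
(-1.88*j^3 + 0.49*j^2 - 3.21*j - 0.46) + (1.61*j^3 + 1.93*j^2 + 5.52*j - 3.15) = -0.27*j^3 + 2.42*j^2 + 2.31*j - 3.61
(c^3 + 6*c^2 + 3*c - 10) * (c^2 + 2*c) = c^5 + 8*c^4 + 15*c^3 - 4*c^2 - 20*c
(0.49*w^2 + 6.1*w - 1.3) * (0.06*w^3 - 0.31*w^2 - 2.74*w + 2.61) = 0.0294*w^5 + 0.2141*w^4 - 3.3116*w^3 - 15.0321*w^2 + 19.483*w - 3.393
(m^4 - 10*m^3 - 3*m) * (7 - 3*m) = -3*m^5 + 37*m^4 - 70*m^3 + 9*m^2 - 21*m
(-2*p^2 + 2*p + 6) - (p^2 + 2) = -3*p^2 + 2*p + 4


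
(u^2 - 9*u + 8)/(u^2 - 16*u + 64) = (u - 1)/(u - 8)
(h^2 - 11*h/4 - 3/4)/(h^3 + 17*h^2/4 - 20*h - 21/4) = 1/(h + 7)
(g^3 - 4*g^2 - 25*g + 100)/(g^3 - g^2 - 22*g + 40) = (g - 5)/(g - 2)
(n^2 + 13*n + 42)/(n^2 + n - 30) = (n + 7)/(n - 5)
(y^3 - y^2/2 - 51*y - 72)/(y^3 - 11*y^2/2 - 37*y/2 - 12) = (y + 6)/(y + 1)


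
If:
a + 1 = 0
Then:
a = -1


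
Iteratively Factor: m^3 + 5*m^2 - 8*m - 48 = (m - 3)*(m^2 + 8*m + 16) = (m - 3)*(m + 4)*(m + 4)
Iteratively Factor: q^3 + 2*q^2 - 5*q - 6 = (q + 1)*(q^2 + q - 6) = (q - 2)*(q + 1)*(q + 3)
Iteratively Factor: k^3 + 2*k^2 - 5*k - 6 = (k - 2)*(k^2 + 4*k + 3) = (k - 2)*(k + 1)*(k + 3)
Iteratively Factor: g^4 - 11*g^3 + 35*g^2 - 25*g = (g)*(g^3 - 11*g^2 + 35*g - 25) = g*(g - 5)*(g^2 - 6*g + 5) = g*(g - 5)^2*(g - 1)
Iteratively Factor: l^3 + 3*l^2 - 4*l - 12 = (l - 2)*(l^2 + 5*l + 6) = (l - 2)*(l + 2)*(l + 3)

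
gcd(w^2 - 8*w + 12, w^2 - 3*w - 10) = 1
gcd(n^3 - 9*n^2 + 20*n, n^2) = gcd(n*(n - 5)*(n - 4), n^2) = n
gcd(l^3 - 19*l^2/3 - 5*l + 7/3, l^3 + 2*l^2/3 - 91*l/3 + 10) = l - 1/3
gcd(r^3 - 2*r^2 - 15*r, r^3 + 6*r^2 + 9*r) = r^2 + 3*r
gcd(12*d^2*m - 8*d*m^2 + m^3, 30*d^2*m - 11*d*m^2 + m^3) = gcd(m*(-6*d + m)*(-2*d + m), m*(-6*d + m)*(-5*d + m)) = 6*d*m - m^2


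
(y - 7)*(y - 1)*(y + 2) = y^3 - 6*y^2 - 9*y + 14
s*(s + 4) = s^2 + 4*s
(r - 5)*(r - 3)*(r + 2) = r^3 - 6*r^2 - r + 30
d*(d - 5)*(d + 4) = d^3 - d^2 - 20*d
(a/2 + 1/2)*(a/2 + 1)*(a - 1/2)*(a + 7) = a^4/4 + 19*a^3/8 + 9*a^2/2 + 5*a/8 - 7/4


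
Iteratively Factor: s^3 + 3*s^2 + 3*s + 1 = (s + 1)*(s^2 + 2*s + 1) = (s + 1)^2*(s + 1)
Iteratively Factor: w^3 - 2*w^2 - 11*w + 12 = (w - 4)*(w^2 + 2*w - 3) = (w - 4)*(w - 1)*(w + 3)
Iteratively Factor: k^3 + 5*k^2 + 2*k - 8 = (k + 2)*(k^2 + 3*k - 4) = (k - 1)*(k + 2)*(k + 4)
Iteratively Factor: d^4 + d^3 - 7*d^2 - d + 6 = (d - 1)*(d^3 + 2*d^2 - 5*d - 6) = (d - 1)*(d + 1)*(d^2 + d - 6) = (d - 2)*(d - 1)*(d + 1)*(d + 3)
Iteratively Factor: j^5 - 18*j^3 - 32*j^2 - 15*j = (j - 5)*(j^4 + 5*j^3 + 7*j^2 + 3*j) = (j - 5)*(j + 3)*(j^3 + 2*j^2 + j) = (j - 5)*(j + 1)*(j + 3)*(j^2 + j) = j*(j - 5)*(j + 1)*(j + 3)*(j + 1)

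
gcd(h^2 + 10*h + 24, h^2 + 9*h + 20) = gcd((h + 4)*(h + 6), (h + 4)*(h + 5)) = h + 4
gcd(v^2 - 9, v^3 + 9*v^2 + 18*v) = v + 3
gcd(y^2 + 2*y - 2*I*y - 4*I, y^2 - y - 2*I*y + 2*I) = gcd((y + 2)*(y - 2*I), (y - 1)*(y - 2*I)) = y - 2*I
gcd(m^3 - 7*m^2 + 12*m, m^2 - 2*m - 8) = m - 4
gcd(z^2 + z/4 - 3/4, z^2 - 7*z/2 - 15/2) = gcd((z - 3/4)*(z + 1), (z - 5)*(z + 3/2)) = 1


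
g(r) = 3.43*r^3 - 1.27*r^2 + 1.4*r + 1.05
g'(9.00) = 812.03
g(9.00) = 2411.25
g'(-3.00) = 101.63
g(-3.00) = -107.19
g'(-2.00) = 47.64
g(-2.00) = -34.27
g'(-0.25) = 2.68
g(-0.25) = 0.57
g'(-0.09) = 1.71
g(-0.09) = 0.91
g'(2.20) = 45.62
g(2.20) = 34.51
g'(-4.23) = 196.26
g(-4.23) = -287.20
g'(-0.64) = 7.24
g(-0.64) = -1.27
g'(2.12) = 42.26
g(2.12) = 30.99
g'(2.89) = 80.00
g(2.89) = 77.28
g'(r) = 10.29*r^2 - 2.54*r + 1.4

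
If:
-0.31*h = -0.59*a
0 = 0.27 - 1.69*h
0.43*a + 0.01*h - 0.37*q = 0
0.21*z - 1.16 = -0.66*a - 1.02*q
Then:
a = 0.08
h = 0.16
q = 0.10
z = 4.77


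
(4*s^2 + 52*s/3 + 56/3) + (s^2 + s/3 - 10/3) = 5*s^2 + 53*s/3 + 46/3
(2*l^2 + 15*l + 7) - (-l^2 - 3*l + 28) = 3*l^2 + 18*l - 21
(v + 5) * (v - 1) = v^2 + 4*v - 5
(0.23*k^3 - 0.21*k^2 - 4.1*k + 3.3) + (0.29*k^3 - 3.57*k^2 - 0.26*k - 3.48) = 0.52*k^3 - 3.78*k^2 - 4.36*k - 0.18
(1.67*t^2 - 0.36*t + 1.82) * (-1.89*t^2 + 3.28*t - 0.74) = -3.1563*t^4 + 6.158*t^3 - 5.8564*t^2 + 6.236*t - 1.3468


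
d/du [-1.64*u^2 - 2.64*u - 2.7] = -3.28*u - 2.64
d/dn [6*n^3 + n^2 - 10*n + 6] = 18*n^2 + 2*n - 10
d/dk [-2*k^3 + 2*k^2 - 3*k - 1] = -6*k^2 + 4*k - 3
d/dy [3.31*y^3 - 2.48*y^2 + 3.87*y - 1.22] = 9.93*y^2 - 4.96*y + 3.87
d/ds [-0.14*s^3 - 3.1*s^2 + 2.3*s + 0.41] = -0.42*s^2 - 6.2*s + 2.3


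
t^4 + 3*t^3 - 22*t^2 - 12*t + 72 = (t - 3)*(t - 2)*(t + 2)*(t + 6)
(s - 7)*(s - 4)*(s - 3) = s^3 - 14*s^2 + 61*s - 84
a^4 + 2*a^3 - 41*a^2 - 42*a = a*(a - 6)*(a + 1)*(a + 7)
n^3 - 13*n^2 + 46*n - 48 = (n - 8)*(n - 3)*(n - 2)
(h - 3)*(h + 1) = h^2 - 2*h - 3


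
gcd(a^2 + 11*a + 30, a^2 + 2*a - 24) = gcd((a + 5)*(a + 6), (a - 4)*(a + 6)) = a + 6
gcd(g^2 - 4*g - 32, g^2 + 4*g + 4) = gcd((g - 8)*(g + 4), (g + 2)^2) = 1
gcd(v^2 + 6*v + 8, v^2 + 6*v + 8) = v^2 + 6*v + 8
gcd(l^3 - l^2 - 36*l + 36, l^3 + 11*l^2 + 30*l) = l + 6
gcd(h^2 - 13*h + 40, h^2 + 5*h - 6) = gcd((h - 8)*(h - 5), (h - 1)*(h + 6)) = 1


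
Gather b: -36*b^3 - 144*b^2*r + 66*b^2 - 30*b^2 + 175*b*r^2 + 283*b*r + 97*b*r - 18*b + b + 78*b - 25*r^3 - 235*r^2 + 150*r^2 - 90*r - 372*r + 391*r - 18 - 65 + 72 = -36*b^3 + b^2*(36 - 144*r) + b*(175*r^2 + 380*r + 61) - 25*r^3 - 85*r^2 - 71*r - 11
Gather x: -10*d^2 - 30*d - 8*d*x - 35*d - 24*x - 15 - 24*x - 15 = -10*d^2 - 65*d + x*(-8*d - 48) - 30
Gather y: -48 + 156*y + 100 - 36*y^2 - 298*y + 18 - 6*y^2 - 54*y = -42*y^2 - 196*y + 70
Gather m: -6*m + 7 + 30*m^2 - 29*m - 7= 30*m^2 - 35*m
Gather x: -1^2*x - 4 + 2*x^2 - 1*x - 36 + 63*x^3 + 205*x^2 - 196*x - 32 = 63*x^3 + 207*x^2 - 198*x - 72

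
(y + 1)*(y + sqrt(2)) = y^2 + y + sqrt(2)*y + sqrt(2)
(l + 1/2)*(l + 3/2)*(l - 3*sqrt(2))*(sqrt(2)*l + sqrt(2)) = sqrt(2)*l^4 - 6*l^3 + 3*sqrt(2)*l^3 - 18*l^2 + 11*sqrt(2)*l^2/4 - 33*l/2 + 3*sqrt(2)*l/4 - 9/2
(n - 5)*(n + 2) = n^2 - 3*n - 10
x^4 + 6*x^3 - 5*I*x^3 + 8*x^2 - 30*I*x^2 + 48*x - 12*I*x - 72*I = (x + 6)*(x - 6*I)*(x - I)*(x + 2*I)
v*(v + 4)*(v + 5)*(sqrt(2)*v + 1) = sqrt(2)*v^4 + v^3 + 9*sqrt(2)*v^3 + 9*v^2 + 20*sqrt(2)*v^2 + 20*v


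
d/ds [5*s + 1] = 5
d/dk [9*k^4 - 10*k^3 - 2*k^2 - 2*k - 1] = 36*k^3 - 30*k^2 - 4*k - 2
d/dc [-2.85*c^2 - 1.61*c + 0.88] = -5.7*c - 1.61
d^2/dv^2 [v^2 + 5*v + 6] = 2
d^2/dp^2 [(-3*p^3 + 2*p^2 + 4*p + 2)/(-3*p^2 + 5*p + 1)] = 2*(18*p^3 - 27*p^2 + 63*p - 38)/(27*p^6 - 135*p^5 + 198*p^4 - 35*p^3 - 66*p^2 - 15*p - 1)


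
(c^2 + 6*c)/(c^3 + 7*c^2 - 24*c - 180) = c/(c^2 + c - 30)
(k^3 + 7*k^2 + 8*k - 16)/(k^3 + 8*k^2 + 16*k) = (k - 1)/k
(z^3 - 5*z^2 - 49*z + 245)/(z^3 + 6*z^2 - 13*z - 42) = (z^2 - 12*z + 35)/(z^2 - z - 6)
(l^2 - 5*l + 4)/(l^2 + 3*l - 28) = (l - 1)/(l + 7)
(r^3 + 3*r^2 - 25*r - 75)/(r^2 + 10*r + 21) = (r^2 - 25)/(r + 7)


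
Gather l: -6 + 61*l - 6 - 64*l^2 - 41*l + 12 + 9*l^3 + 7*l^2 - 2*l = 9*l^3 - 57*l^2 + 18*l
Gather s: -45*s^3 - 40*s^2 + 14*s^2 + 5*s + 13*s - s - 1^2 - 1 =-45*s^3 - 26*s^2 + 17*s - 2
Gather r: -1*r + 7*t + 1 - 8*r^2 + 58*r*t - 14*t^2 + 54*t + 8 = -8*r^2 + r*(58*t - 1) - 14*t^2 + 61*t + 9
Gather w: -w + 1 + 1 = 2 - w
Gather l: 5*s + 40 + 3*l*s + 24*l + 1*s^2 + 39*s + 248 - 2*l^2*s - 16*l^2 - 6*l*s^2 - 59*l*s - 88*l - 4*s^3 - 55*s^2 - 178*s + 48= l^2*(-2*s - 16) + l*(-6*s^2 - 56*s - 64) - 4*s^3 - 54*s^2 - 134*s + 336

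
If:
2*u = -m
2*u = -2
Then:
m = 2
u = -1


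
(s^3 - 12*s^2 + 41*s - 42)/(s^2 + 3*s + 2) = (s^3 - 12*s^2 + 41*s - 42)/(s^2 + 3*s + 2)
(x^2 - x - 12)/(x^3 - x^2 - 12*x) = 1/x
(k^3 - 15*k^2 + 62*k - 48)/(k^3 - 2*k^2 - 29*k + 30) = (k - 8)/(k + 5)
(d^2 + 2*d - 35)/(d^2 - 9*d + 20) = (d + 7)/(d - 4)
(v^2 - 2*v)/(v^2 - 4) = v/(v + 2)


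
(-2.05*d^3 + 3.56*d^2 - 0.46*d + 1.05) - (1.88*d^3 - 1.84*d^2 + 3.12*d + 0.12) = -3.93*d^3 + 5.4*d^2 - 3.58*d + 0.93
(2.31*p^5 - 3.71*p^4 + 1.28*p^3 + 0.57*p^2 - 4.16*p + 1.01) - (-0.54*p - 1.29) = 2.31*p^5 - 3.71*p^4 + 1.28*p^3 + 0.57*p^2 - 3.62*p + 2.3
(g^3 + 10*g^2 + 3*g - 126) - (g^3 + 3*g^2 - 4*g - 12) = 7*g^2 + 7*g - 114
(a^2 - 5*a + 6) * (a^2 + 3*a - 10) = a^4 - 2*a^3 - 19*a^2 + 68*a - 60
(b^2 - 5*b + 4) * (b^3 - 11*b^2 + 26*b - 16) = b^5 - 16*b^4 + 85*b^3 - 190*b^2 + 184*b - 64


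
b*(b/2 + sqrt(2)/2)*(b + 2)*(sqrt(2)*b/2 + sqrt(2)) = sqrt(2)*b^4/4 + b^3/2 + sqrt(2)*b^3 + sqrt(2)*b^2 + 2*b^2 + 2*b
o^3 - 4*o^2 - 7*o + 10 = (o - 5)*(o - 1)*(o + 2)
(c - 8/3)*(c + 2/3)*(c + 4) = c^3 + 2*c^2 - 88*c/9 - 64/9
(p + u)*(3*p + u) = 3*p^2 + 4*p*u + u^2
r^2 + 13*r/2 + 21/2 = (r + 3)*(r + 7/2)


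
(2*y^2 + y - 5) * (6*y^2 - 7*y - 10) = 12*y^4 - 8*y^3 - 57*y^2 + 25*y + 50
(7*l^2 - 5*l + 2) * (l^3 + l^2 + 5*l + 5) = 7*l^5 + 2*l^4 + 32*l^3 + 12*l^2 - 15*l + 10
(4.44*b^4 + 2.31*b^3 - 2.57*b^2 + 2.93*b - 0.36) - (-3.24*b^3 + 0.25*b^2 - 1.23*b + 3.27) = 4.44*b^4 + 5.55*b^3 - 2.82*b^2 + 4.16*b - 3.63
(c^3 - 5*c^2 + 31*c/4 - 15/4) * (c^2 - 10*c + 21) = c^5 - 15*c^4 + 315*c^3/4 - 745*c^2/4 + 801*c/4 - 315/4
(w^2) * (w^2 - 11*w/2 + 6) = w^4 - 11*w^3/2 + 6*w^2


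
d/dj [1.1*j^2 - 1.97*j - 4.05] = 2.2*j - 1.97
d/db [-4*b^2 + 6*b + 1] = 6 - 8*b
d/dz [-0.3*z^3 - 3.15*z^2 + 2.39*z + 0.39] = -0.9*z^2 - 6.3*z + 2.39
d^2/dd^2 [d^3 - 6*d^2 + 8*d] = 6*d - 12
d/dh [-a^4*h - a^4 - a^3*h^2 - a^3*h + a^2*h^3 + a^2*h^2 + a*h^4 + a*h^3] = a*(-a^3 - 2*a^2*h - a^2 + 3*a*h^2 + 2*a*h + 4*h^3 + 3*h^2)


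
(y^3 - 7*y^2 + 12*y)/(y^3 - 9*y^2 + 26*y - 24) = y/(y - 2)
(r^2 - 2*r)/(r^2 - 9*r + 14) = r/(r - 7)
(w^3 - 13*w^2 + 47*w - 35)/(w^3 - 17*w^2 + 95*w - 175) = (w - 1)/(w - 5)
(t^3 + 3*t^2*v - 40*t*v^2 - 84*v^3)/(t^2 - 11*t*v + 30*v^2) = (t^2 + 9*t*v + 14*v^2)/(t - 5*v)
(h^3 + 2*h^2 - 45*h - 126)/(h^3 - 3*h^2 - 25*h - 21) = (h + 6)/(h + 1)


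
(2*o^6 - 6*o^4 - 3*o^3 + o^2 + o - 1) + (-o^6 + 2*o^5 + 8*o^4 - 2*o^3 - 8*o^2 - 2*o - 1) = o^6 + 2*o^5 + 2*o^4 - 5*o^3 - 7*o^2 - o - 2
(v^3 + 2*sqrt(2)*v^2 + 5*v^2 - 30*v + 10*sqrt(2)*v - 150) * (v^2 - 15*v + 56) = v^5 - 10*v^4 + 2*sqrt(2)*v^4 - 49*v^3 - 20*sqrt(2)*v^3 - 38*sqrt(2)*v^2 + 580*v^2 + 570*v + 560*sqrt(2)*v - 8400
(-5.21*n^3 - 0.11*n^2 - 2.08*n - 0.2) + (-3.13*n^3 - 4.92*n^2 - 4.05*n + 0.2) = -8.34*n^3 - 5.03*n^2 - 6.13*n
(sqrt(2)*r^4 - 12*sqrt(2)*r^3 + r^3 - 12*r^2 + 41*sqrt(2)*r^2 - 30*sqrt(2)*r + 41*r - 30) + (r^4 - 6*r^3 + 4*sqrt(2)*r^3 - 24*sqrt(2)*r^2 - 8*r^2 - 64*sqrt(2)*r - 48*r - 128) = r^4 + sqrt(2)*r^4 - 8*sqrt(2)*r^3 - 5*r^3 - 20*r^2 + 17*sqrt(2)*r^2 - 94*sqrt(2)*r - 7*r - 158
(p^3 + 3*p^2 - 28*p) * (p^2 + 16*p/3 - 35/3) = p^5 + 25*p^4/3 - 71*p^3/3 - 553*p^2/3 + 980*p/3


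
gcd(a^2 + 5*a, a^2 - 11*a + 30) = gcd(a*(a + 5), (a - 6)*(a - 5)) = 1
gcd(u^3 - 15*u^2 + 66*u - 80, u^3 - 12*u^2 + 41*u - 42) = u - 2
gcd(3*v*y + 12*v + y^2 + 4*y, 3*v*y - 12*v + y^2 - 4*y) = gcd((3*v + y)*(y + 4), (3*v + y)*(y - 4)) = 3*v + y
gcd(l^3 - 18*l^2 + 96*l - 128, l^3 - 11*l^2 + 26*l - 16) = l^2 - 10*l + 16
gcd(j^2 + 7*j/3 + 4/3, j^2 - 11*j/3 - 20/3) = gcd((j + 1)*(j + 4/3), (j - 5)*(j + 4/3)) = j + 4/3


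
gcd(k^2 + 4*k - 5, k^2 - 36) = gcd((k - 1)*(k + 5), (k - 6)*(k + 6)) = 1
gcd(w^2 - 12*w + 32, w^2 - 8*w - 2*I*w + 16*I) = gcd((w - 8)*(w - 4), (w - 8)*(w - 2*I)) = w - 8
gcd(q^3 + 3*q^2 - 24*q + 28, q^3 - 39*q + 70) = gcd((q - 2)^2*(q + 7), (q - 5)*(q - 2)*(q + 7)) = q^2 + 5*q - 14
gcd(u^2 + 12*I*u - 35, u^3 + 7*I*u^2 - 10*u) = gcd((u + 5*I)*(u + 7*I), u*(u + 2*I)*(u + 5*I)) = u + 5*I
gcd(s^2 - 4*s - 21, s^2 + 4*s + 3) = s + 3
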